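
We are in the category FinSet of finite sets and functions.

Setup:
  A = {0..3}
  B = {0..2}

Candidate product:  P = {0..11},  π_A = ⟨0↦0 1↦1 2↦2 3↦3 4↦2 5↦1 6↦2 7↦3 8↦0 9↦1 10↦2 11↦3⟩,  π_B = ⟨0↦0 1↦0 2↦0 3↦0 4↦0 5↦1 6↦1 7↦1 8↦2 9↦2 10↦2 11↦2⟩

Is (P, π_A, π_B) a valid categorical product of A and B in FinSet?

Answer: NOT A VALID PRODUCT — duplicate pair at indices 2,4

Trace:
|A|·|B| = 4·3 = 12;  |P| = 12
Check the pairing map k ↦ (π_A(k), π_B(k)):
  0 ↦ (0,0)
  1 ↦ (1,0)
  2 ↦ (2,0)
  3 ↦ (3,0)
  4 ↦ (2,0)  ✗ repeats pair of k=2
  5 ↦ (1,1)
  6 ↦ (2,1)
  7 ↦ (3,1)
  8 ↦ (0,2)
  9 ↦ (1,2)
  10 ↦ (2,2)
  11 ↦ (3,2)
distinct pairs in image: 11 / 12 needed
  → (2,0) hit at k=2 and k=4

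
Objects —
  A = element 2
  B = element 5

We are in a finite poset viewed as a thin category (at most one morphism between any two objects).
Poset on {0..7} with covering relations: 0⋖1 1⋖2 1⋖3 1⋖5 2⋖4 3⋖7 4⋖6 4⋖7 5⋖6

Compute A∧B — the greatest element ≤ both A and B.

Lower bounds of A=2 and B=5: {0,1}
  0 <= 1
  1 <= 1
glb = 1

Answer: A∧B = 1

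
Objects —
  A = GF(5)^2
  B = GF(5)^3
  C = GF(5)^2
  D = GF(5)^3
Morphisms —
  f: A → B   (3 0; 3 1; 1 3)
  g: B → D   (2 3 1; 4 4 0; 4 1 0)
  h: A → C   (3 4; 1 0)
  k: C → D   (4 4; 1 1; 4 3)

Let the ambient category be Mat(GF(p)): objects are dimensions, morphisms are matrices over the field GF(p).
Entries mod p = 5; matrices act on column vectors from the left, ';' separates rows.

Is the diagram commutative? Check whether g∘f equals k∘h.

Path 1 = f;g:
  e0=(1,0) f→(3,3,1) g→(1,4,0)
  e1=(0,1) f→(0,1,3) g→(1,4,1)
  ⟦path⟧₁ = (1 1; 4 4; 0 1)
Path 2 = h;k:
  e0=(1,0) h→(3,1) k→(1,4,0)
  e1=(0,1) h→(4,0) k→(1,4,1)
  ⟦path⟧₂ = (1 1; 4 4; 0 1)
Equal? equal; square commutes

Answer: COMMUTES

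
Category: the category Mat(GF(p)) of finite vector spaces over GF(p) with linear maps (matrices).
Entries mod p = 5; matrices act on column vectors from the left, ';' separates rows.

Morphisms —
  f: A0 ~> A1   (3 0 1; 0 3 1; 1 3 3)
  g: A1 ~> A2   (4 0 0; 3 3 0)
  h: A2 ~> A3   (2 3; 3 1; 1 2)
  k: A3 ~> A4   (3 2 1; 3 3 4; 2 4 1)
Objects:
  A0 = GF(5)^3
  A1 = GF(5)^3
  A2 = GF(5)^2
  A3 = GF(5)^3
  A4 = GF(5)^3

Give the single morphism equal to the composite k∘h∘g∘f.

Answer: (3 2 0; 3 0 1; 2 3 0)

Trace:
  e0=⟨1,0,0⟩ f~>⟨3,0,1⟩ g~>⟨2,4⟩ h~>⟨1,0,0⟩ k~>⟨3,3,2⟩
  e1=⟨0,1,0⟩ f~>⟨0,3,3⟩ g~>⟨0,4⟩ h~>⟨2,4,3⟩ k~>⟨2,0,3⟩
  e2=⟨0,0,1⟩ f~>⟨1,1,3⟩ g~>⟨4,1⟩ h~>⟨1,3,1⟩ k~>⟨0,1,0⟩
composite: (3 2 0; 3 0 1; 2 3 0)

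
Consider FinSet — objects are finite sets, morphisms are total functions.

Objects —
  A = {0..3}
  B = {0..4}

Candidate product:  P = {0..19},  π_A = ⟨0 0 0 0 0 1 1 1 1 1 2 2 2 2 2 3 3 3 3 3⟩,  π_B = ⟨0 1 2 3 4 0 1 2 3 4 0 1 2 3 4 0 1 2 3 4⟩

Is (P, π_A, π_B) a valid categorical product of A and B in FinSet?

Answer: VALID PRODUCT

Derivation:
|A|·|B| = 4·5 = 20;  |P| = 20
Check the pairing map k ↦ (π_A(k), π_B(k)):
  0 : (0,0)
  1 : (0,1)
  2 : (0,2)
  3 : (0,3)
  4 : (0,4)
  5 : (1,0)
  6 : (1,1)
  7 : (1,2)
  8 : (1,3)
  9 : (1,4)
  10 : (2,0)
  11 : (2,1)
  12 : (2,2)
  13 : (2,3)
  14 : (2,4)
  15 : (3,0)
  16 : (3,1)
  17 : (3,2)
  18 : (3,3)
  19 : (3,4)
distinct pairs in image: 20 / 20 needed
  → bijection onto A×B; projections well-typed.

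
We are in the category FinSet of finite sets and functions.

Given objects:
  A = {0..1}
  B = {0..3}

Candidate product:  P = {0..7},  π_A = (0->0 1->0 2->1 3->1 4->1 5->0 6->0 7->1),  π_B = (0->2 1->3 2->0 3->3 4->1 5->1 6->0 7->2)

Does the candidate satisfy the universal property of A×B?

|A|·|B| = 2·4 = 8;  |P| = 8
Check the pairing map k ↦ (π_A(k), π_B(k)):
  0 -> (0,2)
  1 -> (0,3)
  2 -> (1,0)
  3 -> (1,3)
  4 -> (1,1)
  5 -> (0,1)
  6 -> (0,0)
  7 -> (1,2)
distinct pairs in image: 8 / 8 needed
  → bijection onto A×B; projections well-typed.

Answer: VALID PRODUCT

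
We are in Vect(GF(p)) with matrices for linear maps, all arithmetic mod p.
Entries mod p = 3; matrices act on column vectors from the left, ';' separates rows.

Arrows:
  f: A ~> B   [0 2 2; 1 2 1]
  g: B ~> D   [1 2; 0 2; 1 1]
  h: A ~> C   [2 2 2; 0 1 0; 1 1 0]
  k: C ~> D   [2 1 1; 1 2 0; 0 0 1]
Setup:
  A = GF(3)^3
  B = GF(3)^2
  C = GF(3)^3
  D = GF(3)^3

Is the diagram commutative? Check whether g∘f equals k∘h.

1) trace f;g:
  e0=(1,0,0) f~>(0,1) g~>(2,2,1)
  e1=(0,1,0) f~>(2,2) g~>(0,1,1)
  e2=(0,0,1) f~>(2,1) g~>(1,2,0)
  composite₁ = [2 0 1; 2 1 2; 1 1 0]
2) trace h;k:
  e0=(1,0,0) h~>(2,0,1) k~>(2,2,1)
  e1=(0,1,0) h~>(2,1,1) k~>(0,1,1)
  e2=(0,0,1) h~>(2,0,0) k~>(1,2,0)
  composite₂ = [2 0 1; 2 1 2; 1 1 0]
Equal? same morphism ✓

Answer: COMMUTES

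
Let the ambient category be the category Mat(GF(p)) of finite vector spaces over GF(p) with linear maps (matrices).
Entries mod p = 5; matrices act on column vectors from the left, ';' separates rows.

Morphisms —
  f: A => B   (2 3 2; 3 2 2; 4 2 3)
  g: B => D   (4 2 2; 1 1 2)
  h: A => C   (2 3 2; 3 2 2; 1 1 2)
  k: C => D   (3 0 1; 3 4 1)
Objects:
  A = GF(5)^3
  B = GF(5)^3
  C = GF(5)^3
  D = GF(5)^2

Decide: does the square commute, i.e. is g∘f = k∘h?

Answer: DOES NOT COMMUTE

Trace:
Along f;g (path 1):
  e0=⟨1,0,0⟩ f=>⟨2,3,4⟩ g=>⟨2,3⟩
  e1=⟨0,1,0⟩ f=>⟨3,2,2⟩ g=>⟨0,4⟩
  e2=⟨0,0,1⟩ f=>⟨2,2,3⟩ g=>⟨3,0⟩
  result₁ = (2 0 3; 3 4 0)
Along h;k (path 2):
  e0=⟨1,0,0⟩ h=>⟨2,3,1⟩ k=>⟨2,4⟩
  e1=⟨0,1,0⟩ h=>⟨3,2,1⟩ k=>⟨0,3⟩
  e2=⟨0,0,1⟩ h=>⟨2,2,2⟩ k=>⟨3,1⟩
  result₂ = (2 0 3; 4 3 1)
Equal? NO — does not commute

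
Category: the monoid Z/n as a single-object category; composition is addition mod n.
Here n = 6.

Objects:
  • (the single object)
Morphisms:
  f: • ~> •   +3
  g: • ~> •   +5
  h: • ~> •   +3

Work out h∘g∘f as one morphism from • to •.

Answer: +5

Trace:
  0 +3≡3 +5≡2 +3≡5  (mod 6)
composite: +5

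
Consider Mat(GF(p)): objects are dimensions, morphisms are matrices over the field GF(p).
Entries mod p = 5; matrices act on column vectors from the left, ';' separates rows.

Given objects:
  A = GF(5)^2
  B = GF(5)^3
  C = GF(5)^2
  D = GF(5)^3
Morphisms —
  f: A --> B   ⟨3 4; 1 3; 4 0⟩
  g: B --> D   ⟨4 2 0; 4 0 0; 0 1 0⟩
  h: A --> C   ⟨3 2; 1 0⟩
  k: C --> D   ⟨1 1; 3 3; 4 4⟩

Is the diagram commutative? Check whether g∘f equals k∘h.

Answer: COMMUTES

Trace:
Along f;g (path 1):
  e0=(1,0) f-->(3,1,4) g-->(4,2,1)
  e1=(0,1) f-->(4,3,0) g-->(2,1,3)
  result₁ = ⟨4 2; 2 1; 1 3⟩
Along h;k (path 2):
  e0=(1,0) h-->(3,1) k-->(4,2,1)
  e1=(0,1) h-->(2,0) k-->(2,1,3)
  result₂ = ⟨4 2; 2 1; 1 3⟩
Equal? same morphism ✓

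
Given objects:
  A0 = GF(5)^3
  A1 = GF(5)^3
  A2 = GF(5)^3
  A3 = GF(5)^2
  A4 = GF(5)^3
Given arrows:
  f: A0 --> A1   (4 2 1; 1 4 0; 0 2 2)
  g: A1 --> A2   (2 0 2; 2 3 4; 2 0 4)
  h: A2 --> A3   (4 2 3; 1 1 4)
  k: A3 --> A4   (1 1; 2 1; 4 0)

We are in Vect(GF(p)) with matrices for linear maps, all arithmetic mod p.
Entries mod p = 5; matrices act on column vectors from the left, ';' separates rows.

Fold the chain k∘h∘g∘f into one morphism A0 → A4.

  e0=[1,0,0] f-->[4,1,0] g-->[3,1,3] h-->[3,1] k-->[4,2,2]
  e1=[0,1,0] f-->[2,4,2] g-->[3,4,2] h-->[1,0] k-->[1,2,4]
  e2=[0,0,1] f-->[1,0,2] g-->[1,0,0] h-->[4,1] k-->[0,4,1]
result: (4 1 0; 2 2 4; 2 4 1)

Answer: (4 1 0; 2 2 4; 2 4 1)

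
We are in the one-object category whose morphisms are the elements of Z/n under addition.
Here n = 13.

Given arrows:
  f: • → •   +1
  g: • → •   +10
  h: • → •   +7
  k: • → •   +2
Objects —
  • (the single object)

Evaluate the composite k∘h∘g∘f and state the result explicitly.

  0 +1≡1 +10≡11 +7≡5 +2≡7  (mod 13)
result: +7

Answer: +7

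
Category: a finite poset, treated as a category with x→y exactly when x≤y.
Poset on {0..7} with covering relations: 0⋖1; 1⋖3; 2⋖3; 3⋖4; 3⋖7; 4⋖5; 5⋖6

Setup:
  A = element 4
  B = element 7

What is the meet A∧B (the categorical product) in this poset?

Answer: A∧B = 3

Work:
Common predecessors of 4,7: {0,1,2,3}
  0 <= 3
  1 <= 3
  2 <= 3
  3 <= 3
glb = 3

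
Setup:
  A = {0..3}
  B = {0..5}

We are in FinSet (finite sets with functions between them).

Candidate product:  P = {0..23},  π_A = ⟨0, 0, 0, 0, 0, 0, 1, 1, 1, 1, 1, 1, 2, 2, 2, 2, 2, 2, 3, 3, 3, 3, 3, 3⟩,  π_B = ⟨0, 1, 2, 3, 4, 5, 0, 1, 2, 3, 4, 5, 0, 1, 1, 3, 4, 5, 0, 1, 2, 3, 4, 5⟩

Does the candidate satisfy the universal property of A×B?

Answer: NOT A VALID PRODUCT — duplicate pair at indices 13,14

Derivation:
|A|·|B| = 4·6 = 24;  |P| = 24
Check the pairing map k ↦ (π_A(k), π_B(k)):
  0 ↦ (0,0)
  1 ↦ (0,1)
  2 ↦ (0,2)
  3 ↦ (0,3)
  4 ↦ (0,4)
  5 ↦ (0,5)
  6 ↦ (1,0)
  7 ↦ (1,1)
  8 ↦ (1,2)
  9 ↦ (1,3)
  10 ↦ (1,4)
  11 ↦ (1,5)
  12 ↦ (2,0)
  13 ↦ (2,1)
  14 ↦ (2,1)  ✗ repeats pair of k=13
  15 ↦ (2,3)
  16 ↦ (2,4)
  17 ↦ (2,5)
  18 ↦ (3,0)
  19 ↦ (3,1)
  20 ↦ (3,2)
  21 ↦ (3,3)
  22 ↦ (3,4)
  23 ↦ (3,5)
distinct pairs in image: 23 / 24 needed
  → (2,1) hit at k=13 and k=14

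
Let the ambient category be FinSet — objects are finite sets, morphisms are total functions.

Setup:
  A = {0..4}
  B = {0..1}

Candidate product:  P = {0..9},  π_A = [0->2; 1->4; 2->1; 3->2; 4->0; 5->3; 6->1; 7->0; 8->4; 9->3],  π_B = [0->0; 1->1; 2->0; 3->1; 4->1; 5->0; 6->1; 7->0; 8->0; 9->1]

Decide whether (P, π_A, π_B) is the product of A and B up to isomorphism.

|A|·|B| = 5·2 = 10;  |P| = 10
Check the pairing map k ↦ (π_A(k), π_B(k)):
  0 -> (2,0)
  1 -> (4,1)
  2 -> (1,0)
  3 -> (2,1)
  4 -> (0,1)
  5 -> (3,0)
  6 -> (1,1)
  7 -> (0,0)
  8 -> (4,0)
  9 -> (3,1)
distinct pairs in image: 10 / 10 needed
  → bijection onto A×B; projections well-typed.

Answer: VALID PRODUCT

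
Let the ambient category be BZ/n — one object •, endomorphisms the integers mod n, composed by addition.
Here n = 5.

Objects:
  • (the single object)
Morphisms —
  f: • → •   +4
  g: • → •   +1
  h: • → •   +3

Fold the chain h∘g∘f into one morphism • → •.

  0 +4≡4 +1≡0 +3≡3  (mod 5)
result: +3

Answer: +3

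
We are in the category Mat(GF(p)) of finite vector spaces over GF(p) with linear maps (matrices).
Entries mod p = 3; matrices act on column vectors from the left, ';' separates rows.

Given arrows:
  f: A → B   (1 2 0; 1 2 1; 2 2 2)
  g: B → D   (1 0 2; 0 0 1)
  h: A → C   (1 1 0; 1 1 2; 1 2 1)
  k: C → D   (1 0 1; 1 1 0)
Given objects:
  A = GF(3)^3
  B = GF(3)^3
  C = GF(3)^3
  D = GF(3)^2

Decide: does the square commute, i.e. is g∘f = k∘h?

Path 1 = f;g:
  e0=[1,0,0] f→[1,1,2] g→[2,2]
  e1=[0,1,0] f→[2,2,2] g→[0,2]
  e2=[0,0,1] f→[0,1,2] g→[1,2]
  composite₁ = (2 0 1; 2 2 2)
Path 2 = h;k:
  e0=[1,0,0] h→[1,1,1] k→[2,2]
  e1=[0,1,0] h→[1,1,2] k→[0,2]
  e2=[0,0,1] h→[0,2,1] k→[1,2]
  composite₂ = (2 0 1; 2 2 2)
Equal? same morphism ✓

Answer: COMMUTES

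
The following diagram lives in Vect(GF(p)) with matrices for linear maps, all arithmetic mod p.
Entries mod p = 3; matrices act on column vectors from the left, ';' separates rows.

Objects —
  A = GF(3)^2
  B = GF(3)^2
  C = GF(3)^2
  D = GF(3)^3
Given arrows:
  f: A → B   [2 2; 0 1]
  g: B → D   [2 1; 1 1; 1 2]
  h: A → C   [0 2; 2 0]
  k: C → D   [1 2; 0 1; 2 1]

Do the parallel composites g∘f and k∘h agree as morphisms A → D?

Answer: COMMUTES

Derivation:
Path 1 = f;g:
  e0=(1,0) f→(2,0) g→(1,2,2)
  e1=(0,1) f→(2,1) g→(2,0,1)
  result₁ = [1 2; 2 0; 2 1]
Path 2 = h;k:
  e0=(1,0) h→(0,2) k→(1,2,2)
  e1=(0,1) h→(2,0) k→(2,0,1)
  result₂ = [1 2; 2 0; 2 1]
Equal? same morphism ✓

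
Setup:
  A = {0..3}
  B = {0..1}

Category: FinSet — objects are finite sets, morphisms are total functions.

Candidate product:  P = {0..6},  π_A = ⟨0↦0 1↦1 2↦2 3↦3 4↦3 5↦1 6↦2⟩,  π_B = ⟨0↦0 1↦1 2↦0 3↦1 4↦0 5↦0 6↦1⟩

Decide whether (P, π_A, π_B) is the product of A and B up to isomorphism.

|A|·|B| = 4·2 = 8;  |P| = 7
  → cardinalities differ; no bijection possible.

Answer: NOT A VALID PRODUCT — |P|=7 ≠ |A|·|B|=8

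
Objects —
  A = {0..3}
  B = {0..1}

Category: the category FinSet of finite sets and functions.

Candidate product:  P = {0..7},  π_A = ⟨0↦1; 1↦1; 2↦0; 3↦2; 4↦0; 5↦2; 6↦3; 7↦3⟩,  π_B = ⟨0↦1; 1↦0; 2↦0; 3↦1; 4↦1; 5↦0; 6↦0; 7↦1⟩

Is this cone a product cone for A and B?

|A|·|B| = 4·2 = 8;  |P| = 8
Check the pairing map k ↦ (π_A(k), π_B(k)):
  0 ↦ (1,1)
  1 ↦ (1,0)
  2 ↦ (0,0)
  3 ↦ (2,1)
  4 ↦ (0,1)
  5 ↦ (2,0)
  6 ↦ (3,0)
  7 ↦ (3,1)
distinct pairs in image: 8 / 8 needed
  → bijection onto A×B; projections well-typed.

Answer: VALID PRODUCT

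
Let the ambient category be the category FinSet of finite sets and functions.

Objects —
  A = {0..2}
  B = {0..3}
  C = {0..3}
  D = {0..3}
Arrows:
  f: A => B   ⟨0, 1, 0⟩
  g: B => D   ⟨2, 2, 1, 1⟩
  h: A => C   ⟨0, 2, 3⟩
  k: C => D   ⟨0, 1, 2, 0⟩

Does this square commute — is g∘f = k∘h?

1) trace f;g:
  0 f=>0 g=>2
  1 f=>1 g=>2
  2 f=>0 g=>2
  result₁ = ⟨2, 2, 2⟩
2) trace h;k:
  0 h=>0 k=>0
  1 h=>2 k=>2
  2 h=>3 k=>0
  result₂ = ⟨0, 2, 0⟩
Equal? distinct morphisms ✗

Answer: DOES NOT COMMUTE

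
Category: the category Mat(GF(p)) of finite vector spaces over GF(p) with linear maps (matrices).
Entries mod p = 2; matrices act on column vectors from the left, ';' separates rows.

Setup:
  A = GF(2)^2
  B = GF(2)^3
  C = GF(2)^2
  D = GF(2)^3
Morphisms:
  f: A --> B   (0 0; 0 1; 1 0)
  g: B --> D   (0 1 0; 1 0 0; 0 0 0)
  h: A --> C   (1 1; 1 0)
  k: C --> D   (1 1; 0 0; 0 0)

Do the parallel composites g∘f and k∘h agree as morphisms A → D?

1) trace f;g:
  e0=⟨1,0⟩ f-->⟨0,0,1⟩ g-->⟨0,0,0⟩
  e1=⟨0,1⟩ f-->⟨0,1,0⟩ g-->⟨1,0,0⟩
  composite₁ = (0 1; 0 0; 0 0)
2) trace h;k:
  e0=⟨1,0⟩ h-->⟨1,1⟩ k-->⟨0,0,0⟩
  e1=⟨0,1⟩ h-->⟨1,0⟩ k-->⟨1,0,0⟩
  composite₂ = (0 1; 0 0; 0 0)
Equal? same morphism ✓

Answer: COMMUTES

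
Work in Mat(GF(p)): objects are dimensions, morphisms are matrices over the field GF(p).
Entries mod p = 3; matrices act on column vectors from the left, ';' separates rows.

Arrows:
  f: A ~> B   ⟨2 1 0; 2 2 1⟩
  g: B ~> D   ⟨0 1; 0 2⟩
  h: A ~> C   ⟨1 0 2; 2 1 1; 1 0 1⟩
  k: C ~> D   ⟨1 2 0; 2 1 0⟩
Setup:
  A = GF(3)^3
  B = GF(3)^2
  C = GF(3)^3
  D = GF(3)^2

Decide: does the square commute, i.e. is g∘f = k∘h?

1) trace f;g:
  e0=[1,0,0] f~>[2,2] g~>[2,1]
  e1=[0,1,0] f~>[1,2] g~>[2,1]
  e2=[0,0,1] f~>[0,1] g~>[1,2]
  result₁ = ⟨2 2 1; 1 1 2⟩
2) trace h;k:
  e0=[1,0,0] h~>[1,2,1] k~>[2,1]
  e1=[0,1,0] h~>[0,1,0] k~>[2,1]
  e2=[0,0,1] h~>[2,1,1] k~>[1,2]
  result₂ = ⟨2 2 1; 1 1 2⟩
Equal? equal; square commutes

Answer: COMMUTES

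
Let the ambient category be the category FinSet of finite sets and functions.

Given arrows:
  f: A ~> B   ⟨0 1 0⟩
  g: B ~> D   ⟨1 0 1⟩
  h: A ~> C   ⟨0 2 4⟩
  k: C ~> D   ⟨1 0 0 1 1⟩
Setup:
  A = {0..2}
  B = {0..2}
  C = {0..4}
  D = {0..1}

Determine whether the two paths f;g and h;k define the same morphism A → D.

Path 1 = f;g:
  0 f~>0 g~>1
  1 f~>1 g~>0
  2 f~>0 g~>1
  ⟦path⟧₁ = ⟨1 0 1⟩
Path 2 = h;k:
  0 h~>0 k~>1
  1 h~>2 k~>0
  2 h~>4 k~>1
  ⟦path⟧₂ = ⟨1 0 1⟩
Equal? equal; square commutes

Answer: COMMUTES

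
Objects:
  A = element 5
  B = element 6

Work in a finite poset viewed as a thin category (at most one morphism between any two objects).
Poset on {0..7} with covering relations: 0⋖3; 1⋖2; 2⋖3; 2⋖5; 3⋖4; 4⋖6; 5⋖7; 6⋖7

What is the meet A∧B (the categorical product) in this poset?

Answer: A∧B = 2

Trace:
{x : x<=A ∧ x<=B} = {1,2}  (A=5, B=6)
  1 <= 2
  2 <= 2
glb = 2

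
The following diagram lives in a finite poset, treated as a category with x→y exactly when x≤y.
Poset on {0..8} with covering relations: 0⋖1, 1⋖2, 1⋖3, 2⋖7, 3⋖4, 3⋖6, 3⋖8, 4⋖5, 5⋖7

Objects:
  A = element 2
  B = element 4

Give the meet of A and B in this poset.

Answer: A∧B = 1

Work:
Common predecessors of 2,4: {0,1}
  0 ⊑ 1
  1 ⊑ 1
glb = 1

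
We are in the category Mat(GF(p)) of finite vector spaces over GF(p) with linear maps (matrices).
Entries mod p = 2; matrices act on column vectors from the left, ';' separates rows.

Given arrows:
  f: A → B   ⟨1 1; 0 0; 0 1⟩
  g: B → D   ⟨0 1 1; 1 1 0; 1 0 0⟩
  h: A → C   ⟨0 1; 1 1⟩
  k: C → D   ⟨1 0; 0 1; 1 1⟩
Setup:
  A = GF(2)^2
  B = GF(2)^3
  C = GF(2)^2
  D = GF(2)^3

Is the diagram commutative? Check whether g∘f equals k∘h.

1) trace f;g:
  e0=⟨1,0⟩ f→⟨1,0,0⟩ g→⟨0,1,1⟩
  e1=⟨0,1⟩ f→⟨1,0,1⟩ g→⟨1,1,1⟩
  composite₁ = ⟨0 1; 1 1; 1 1⟩
2) trace h;k:
  e0=⟨1,0⟩ h→⟨0,1⟩ k→⟨0,1,1⟩
  e1=⟨0,1⟩ h→⟨1,1⟩ k→⟨1,1,0⟩
  composite₂ = ⟨0 1; 1 1; 1 0⟩
Equal? differ; not commutative

Answer: DOES NOT COMMUTE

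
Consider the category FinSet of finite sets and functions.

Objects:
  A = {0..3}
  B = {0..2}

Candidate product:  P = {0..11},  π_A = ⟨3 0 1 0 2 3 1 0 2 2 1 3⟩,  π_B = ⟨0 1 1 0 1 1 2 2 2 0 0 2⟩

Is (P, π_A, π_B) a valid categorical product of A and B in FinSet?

|A|·|B| = 4·3 = 12;  |P| = 12
Check the pairing map k ↦ (π_A(k), π_B(k)):
  0 ↦ (3,0)
  1 ↦ (0,1)
  2 ↦ (1,1)
  3 ↦ (0,0)
  4 ↦ (2,1)
  5 ↦ (3,1)
  6 ↦ (1,2)
  7 ↦ (0,2)
  8 ↦ (2,2)
  9 ↦ (2,0)
  10 ↦ (1,0)
  11 ↦ (3,2)
distinct pairs in image: 12 / 12 needed
  → bijection onto A×B; projections well-typed.

Answer: VALID PRODUCT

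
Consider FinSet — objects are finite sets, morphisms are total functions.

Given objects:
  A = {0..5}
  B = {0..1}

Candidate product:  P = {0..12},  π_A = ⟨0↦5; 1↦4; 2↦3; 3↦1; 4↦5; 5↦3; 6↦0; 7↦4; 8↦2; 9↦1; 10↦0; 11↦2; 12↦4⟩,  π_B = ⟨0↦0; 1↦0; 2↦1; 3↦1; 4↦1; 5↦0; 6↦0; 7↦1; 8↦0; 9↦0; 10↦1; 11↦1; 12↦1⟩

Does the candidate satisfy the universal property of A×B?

Answer: NOT A VALID PRODUCT — |P|=13 ≠ |A|·|B|=12

Derivation:
|A|·|B| = 6·2 = 12;  |P| = 13
  → cardinalities differ; no bijection possible.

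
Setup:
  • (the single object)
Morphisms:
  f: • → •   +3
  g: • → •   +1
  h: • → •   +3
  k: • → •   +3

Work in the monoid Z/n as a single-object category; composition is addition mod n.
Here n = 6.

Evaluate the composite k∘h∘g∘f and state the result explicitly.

  0 +3≡3 +1≡4 +3≡1 +3≡4  (mod 6)
result: +4

Answer: +4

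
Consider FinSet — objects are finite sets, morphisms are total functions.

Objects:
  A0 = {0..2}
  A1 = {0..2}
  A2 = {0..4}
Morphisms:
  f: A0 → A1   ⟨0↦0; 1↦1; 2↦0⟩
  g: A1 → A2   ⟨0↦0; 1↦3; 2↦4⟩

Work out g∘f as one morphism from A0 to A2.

  0 f→0 g→0
  1 f→1 g→3
  2 f→0 g→0
composite: ⟨0↦0; 1↦3; 2↦0⟩

Answer: ⟨0↦0; 1↦3; 2↦0⟩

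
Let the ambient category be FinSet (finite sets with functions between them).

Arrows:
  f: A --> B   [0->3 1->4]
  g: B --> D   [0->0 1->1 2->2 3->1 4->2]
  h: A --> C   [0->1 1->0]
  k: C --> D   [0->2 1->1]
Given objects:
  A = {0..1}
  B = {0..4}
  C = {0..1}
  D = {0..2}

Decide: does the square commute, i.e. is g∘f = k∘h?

Path 1 = f;g:
  0 f-->3 g-->1
  1 f-->4 g-->2
  composite₁ = [0->1 1->2]
Path 2 = h;k:
  0 h-->1 k-->1
  1 h-->0 k-->2
  composite₂ = [0->1 1->2]
Equal? same morphism ✓

Answer: COMMUTES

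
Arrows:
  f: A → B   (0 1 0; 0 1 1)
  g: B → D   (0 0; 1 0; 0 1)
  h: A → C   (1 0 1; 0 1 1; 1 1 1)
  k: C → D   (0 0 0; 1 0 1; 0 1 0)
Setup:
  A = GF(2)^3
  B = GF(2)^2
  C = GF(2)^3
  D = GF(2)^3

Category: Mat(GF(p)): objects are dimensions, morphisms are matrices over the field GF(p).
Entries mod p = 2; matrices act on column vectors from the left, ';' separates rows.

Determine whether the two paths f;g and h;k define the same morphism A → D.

Answer: COMMUTES

Derivation:
1) trace f;g:
  e0=[1,0,0] f→[0,0] g→[0,0,0]
  e1=[0,1,0] f→[1,1] g→[0,1,1]
  e2=[0,0,1] f→[0,1] g→[0,0,1]
  ⟦path⟧₁ = (0 0 0; 0 1 0; 0 1 1)
2) trace h;k:
  e0=[1,0,0] h→[1,0,1] k→[0,0,0]
  e1=[0,1,0] h→[0,1,1] k→[0,1,1]
  e2=[0,0,1] h→[1,1,1] k→[0,0,1]
  ⟦path⟧₂ = (0 0 0; 0 1 0; 0 1 1)
Equal? YES — commutes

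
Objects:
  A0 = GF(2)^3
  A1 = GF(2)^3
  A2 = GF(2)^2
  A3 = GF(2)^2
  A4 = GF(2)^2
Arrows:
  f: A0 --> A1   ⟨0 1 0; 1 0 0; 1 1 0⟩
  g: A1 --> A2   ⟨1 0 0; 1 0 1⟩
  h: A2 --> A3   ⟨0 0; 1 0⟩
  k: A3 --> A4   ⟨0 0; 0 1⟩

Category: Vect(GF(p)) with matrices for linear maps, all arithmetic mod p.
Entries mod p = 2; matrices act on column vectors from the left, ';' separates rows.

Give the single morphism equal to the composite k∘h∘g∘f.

  e0=[1,0,0] f-->[0,1,1] g-->[0,1] h-->[0,0] k-->[0,0]
  e1=[0,1,0] f-->[1,0,1] g-->[1,0] h-->[0,1] k-->[0,1]
  e2=[0,0,1] f-->[0,0,0] g-->[0,0] h-->[0,0] k-->[0,0]
composite: ⟨0 0 0; 0 1 0⟩

Answer: ⟨0 0 0; 0 1 0⟩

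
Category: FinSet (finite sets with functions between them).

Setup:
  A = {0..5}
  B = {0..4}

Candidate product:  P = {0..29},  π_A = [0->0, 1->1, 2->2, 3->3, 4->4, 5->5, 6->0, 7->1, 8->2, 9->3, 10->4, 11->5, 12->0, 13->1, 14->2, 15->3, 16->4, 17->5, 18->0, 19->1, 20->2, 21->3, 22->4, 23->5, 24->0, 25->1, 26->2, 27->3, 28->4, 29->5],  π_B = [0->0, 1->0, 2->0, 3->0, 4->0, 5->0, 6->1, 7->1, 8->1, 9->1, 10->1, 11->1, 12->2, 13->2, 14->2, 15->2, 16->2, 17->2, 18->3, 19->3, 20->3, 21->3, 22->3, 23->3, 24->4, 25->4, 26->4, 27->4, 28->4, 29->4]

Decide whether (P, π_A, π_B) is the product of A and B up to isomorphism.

|A|·|B| = 6·5 = 30;  |P| = 30
Check the pairing map k ↦ (π_A(k), π_B(k)):
  0 -> (0,0)
  1 -> (1,0)
  2 -> (2,0)
  3 -> (3,0)
  4 -> (4,0)
  5 -> (5,0)
  6 -> (0,1)
  7 -> (1,1)
  8 -> (2,1)
  9 -> (3,1)
  10 -> (4,1)
  11 -> (5,1)
  12 -> (0,2)
  13 -> (1,2)
  14 -> (2,2)
  15 -> (3,2)
  16 -> (4,2)
  17 -> (5,2)
  18 -> (0,3)
  19 -> (1,3)
  20 -> (2,3)
  21 -> (3,3)
  22 -> (4,3)
  23 -> (5,3)
  24 -> (0,4)
  25 -> (1,4)
  26 -> (2,4)
  27 -> (3,4)
  28 -> (4,4)
  29 -> (5,4)
distinct pairs in image: 30 / 30 needed
  → bijection onto A×B; projections well-typed.

Answer: VALID PRODUCT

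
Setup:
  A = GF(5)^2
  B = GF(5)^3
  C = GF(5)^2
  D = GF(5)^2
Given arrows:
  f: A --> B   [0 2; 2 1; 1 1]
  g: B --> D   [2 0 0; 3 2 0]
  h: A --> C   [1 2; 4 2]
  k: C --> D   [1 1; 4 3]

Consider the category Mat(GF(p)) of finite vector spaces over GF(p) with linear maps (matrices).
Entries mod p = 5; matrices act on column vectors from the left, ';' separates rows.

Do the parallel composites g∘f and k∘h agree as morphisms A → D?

1) trace f;g:
  e0=⟨1,0⟩ f-->⟨0,2,1⟩ g-->⟨0,4⟩
  e1=⟨0,1⟩ f-->⟨2,1,1⟩ g-->⟨4,3⟩
  ⟦path⟧₁ = [0 4; 4 3]
2) trace h;k:
  e0=⟨1,0⟩ h-->⟨1,4⟩ k-->⟨0,1⟩
  e1=⟨0,1⟩ h-->⟨2,2⟩ k-->⟨4,4⟩
  ⟦path⟧₂ = [0 4; 1 4]
Equal? NO — does not commute

Answer: DOES NOT COMMUTE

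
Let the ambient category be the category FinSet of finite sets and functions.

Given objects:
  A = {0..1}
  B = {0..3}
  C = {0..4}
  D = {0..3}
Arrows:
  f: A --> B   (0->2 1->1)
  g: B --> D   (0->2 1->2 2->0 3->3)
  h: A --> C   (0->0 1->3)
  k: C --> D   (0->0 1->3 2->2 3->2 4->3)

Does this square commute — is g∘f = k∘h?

Answer: COMMUTES

Trace:
Path 1 = f;g:
  0 f-->2 g-->0
  1 f-->1 g-->2
  ⟦path⟧₁ = (0->0 1->2)
Path 2 = h;k:
  0 h-->0 k-->0
  1 h-->3 k-->2
  ⟦path⟧₂ = (0->0 1->2)
Equal? same morphism ✓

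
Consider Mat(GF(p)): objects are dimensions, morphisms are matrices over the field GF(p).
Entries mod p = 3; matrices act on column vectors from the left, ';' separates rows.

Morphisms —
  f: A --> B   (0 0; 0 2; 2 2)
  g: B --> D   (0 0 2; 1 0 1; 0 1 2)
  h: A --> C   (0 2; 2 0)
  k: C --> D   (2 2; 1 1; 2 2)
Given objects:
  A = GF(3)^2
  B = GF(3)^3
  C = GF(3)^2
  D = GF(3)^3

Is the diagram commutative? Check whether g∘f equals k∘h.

Along f;g (path 1):
  e0=(1,0) f-->(0,0,2) g-->(1,2,1)
  e1=(0,1) f-->(0,2,2) g-->(1,2,0)
  composite₁ = (1 1; 2 2; 1 0)
Along h;k (path 2):
  e0=(1,0) h-->(0,2) k-->(1,2,1)
  e1=(0,1) h-->(2,0) k-->(1,2,1)
  composite₂ = (1 1; 2 2; 1 1)
Equal? differ; not commutative

Answer: DOES NOT COMMUTE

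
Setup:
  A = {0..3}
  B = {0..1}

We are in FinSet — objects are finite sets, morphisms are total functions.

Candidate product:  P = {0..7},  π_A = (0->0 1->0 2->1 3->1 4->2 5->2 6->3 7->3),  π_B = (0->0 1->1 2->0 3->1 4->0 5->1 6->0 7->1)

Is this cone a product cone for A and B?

|A|·|B| = 4·2 = 8;  |P| = 8
Check the pairing map k ↦ (π_A(k), π_B(k)):
  0 -> (0,0)
  1 -> (0,1)
  2 -> (1,0)
  3 -> (1,1)
  4 -> (2,0)
  5 -> (2,1)
  6 -> (3,0)
  7 -> (3,1)
distinct pairs in image: 8 / 8 needed
  → bijection onto A×B; projections well-typed.

Answer: VALID PRODUCT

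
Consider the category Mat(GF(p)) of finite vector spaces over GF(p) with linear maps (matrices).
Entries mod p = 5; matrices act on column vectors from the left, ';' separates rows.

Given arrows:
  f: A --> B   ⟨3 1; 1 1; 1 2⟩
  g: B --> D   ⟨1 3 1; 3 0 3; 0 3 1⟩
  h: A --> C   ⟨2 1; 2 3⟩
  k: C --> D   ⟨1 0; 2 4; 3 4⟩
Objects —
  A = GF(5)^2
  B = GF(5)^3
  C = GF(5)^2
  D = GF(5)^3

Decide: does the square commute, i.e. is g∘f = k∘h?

Answer: COMMUTES

Derivation:
Path 1 = f;g:
  e0=⟨1,0⟩ f-->⟨3,1,1⟩ g-->⟨2,2,4⟩
  e1=⟨0,1⟩ f-->⟨1,1,2⟩ g-->⟨1,4,0⟩
  result₁ = ⟨2 1; 2 4; 4 0⟩
Path 2 = h;k:
  e0=⟨1,0⟩ h-->⟨2,2⟩ k-->⟨2,2,4⟩
  e1=⟨0,1⟩ h-->⟨1,3⟩ k-->⟨1,4,0⟩
  result₂ = ⟨2 1; 2 4; 4 0⟩
Equal? equal; square commutes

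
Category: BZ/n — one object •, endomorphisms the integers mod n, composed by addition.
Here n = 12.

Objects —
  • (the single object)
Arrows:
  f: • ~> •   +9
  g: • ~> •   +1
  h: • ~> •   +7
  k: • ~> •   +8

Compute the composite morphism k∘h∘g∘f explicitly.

Answer: +1

Trace:
  0 +9≡9 +1≡10 +7≡5 +8≡1  (mod 12)
result: +1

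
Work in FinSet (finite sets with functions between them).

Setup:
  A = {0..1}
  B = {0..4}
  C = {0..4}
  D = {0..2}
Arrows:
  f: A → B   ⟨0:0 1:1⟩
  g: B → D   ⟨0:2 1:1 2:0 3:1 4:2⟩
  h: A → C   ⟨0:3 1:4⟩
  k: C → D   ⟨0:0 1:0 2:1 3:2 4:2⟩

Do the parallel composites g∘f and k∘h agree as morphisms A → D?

Path 1 = f;g:
  0 f→0 g→2
  1 f→1 g→1
  ⟦path⟧₁ = ⟨0:2 1:1⟩
Path 2 = h;k:
  0 h→3 k→2
  1 h→4 k→2
  ⟦path⟧₂ = ⟨0:2 1:2⟩
Equal? distinct morphisms ✗

Answer: DOES NOT COMMUTE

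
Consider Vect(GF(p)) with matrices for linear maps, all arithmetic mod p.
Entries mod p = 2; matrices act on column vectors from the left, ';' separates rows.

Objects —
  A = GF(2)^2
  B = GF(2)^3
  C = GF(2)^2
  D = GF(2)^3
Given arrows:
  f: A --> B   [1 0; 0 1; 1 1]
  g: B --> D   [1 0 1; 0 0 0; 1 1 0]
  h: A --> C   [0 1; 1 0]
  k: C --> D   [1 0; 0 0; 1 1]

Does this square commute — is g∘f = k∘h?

Answer: COMMUTES

Trace:
Path 1 = f;g:
  e0=[1,0] f-->[1,0,1] g-->[0,0,1]
  e1=[0,1] f-->[0,1,1] g-->[1,0,1]
  ⟦path⟧₁ = [0 1; 0 0; 1 1]
Path 2 = h;k:
  e0=[1,0] h-->[0,1] k-->[0,0,1]
  e1=[0,1] h-->[1,0] k-->[1,0,1]
  ⟦path⟧₂ = [0 1; 0 0; 1 1]
Equal? equal; square commutes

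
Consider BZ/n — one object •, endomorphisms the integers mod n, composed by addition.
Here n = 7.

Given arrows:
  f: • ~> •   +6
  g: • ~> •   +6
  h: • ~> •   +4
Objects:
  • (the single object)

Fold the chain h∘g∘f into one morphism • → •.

  0 +6≡6 +6≡5 +4≡2  (mod 7)
composite: +2

Answer: +2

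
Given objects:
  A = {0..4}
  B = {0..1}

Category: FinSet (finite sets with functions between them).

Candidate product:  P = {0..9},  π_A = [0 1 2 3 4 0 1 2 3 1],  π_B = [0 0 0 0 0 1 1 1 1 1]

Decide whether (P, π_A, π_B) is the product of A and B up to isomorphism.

|A|·|B| = 5·2 = 10;  |P| = 10
Check the pairing map k ↦ (π_A(k), π_B(k)):
  0 ↦ (0,0)
  1 ↦ (1,0)
  2 ↦ (2,0)
  3 ↦ (3,0)
  4 ↦ (4,0)
  5 ↦ (0,1)
  6 ↦ (1,1)
  7 ↦ (2,1)
  8 ↦ (3,1)
  9 ↦ (1,1)  ✗ repeats pair of k=6
distinct pairs in image: 9 / 10 needed
  → (1,1) hit at k=6 and k=9

Answer: NOT A VALID PRODUCT — duplicate pair at indices 6,9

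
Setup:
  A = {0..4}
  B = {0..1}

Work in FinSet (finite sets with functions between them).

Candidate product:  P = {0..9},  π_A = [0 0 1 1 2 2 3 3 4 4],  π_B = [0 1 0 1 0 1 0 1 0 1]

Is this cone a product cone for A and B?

|A|·|B| = 5·2 = 10;  |P| = 10
Check the pairing map k ↦ (π_A(k), π_B(k)):
  0 -> (0,0)
  1 -> (0,1)
  2 -> (1,0)
  3 -> (1,1)
  4 -> (2,0)
  5 -> (2,1)
  6 -> (3,0)
  7 -> (3,1)
  8 -> (4,0)
  9 -> (4,1)
distinct pairs in image: 10 / 10 needed
  → bijection onto A×B; projections well-typed.

Answer: VALID PRODUCT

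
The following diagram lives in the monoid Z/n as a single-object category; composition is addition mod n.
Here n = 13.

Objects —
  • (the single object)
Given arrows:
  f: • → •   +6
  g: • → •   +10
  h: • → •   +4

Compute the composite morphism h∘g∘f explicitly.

  0 +6≡6 +10≡3 +4≡7  (mod 13)
⟦path⟧: +7

Answer: +7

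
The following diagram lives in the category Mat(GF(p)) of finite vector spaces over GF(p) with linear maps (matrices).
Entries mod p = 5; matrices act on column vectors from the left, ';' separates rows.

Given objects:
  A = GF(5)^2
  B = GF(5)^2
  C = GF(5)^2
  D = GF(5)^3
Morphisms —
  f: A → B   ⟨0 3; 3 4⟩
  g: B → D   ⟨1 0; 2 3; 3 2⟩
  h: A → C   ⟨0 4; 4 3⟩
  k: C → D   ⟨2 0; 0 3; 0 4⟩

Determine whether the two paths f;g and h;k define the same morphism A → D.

Path 1 = f;g:
  e0=(1,0) f→(0,3) g→(0,4,1)
  e1=(0,1) f→(3,4) g→(3,3,2)
  result₁ = ⟨0 3; 4 3; 1 2⟩
Path 2 = h;k:
  e0=(1,0) h→(0,4) k→(0,2,1)
  e1=(0,1) h→(4,3) k→(3,4,2)
  result₂ = ⟨0 3; 2 4; 1 2⟩
Equal? differ; not commutative

Answer: DOES NOT COMMUTE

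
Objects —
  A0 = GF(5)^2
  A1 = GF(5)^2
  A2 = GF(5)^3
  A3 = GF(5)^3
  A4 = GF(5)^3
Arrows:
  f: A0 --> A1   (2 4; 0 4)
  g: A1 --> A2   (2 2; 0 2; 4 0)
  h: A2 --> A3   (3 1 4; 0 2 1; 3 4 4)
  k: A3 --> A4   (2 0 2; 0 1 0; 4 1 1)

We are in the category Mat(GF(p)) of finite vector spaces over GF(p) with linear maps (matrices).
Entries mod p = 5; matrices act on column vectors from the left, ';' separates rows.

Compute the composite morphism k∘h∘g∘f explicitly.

Answer: (1 3; 3 2; 3 1)

Derivation:
  e0=⟨1,0⟩ f-->⟨2,0⟩ g-->⟨4,0,3⟩ h-->⟨4,3,4⟩ k-->⟨1,3,3⟩
  e1=⟨0,1⟩ f-->⟨4,4⟩ g-->⟨1,3,1⟩ h-->⟨0,2,4⟩ k-->⟨3,2,1⟩
result: (1 3; 3 2; 3 1)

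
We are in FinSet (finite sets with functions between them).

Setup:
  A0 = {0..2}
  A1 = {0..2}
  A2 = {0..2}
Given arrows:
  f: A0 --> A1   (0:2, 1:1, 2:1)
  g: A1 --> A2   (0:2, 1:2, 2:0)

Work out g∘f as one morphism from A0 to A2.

Answer: (0:0, 1:2, 2:2)

Derivation:
  0 f-->2 g-->0
  1 f-->1 g-->2
  2 f-->1 g-->2
composite: (0:0, 1:2, 2:2)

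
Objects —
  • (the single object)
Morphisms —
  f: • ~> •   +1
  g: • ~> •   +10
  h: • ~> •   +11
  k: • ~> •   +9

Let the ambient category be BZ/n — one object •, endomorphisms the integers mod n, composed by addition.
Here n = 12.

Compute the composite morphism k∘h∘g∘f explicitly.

Answer: +7

Trace:
  0 +1≡1 +10≡11 +11≡10 +9≡7  (mod 12)
composite: +7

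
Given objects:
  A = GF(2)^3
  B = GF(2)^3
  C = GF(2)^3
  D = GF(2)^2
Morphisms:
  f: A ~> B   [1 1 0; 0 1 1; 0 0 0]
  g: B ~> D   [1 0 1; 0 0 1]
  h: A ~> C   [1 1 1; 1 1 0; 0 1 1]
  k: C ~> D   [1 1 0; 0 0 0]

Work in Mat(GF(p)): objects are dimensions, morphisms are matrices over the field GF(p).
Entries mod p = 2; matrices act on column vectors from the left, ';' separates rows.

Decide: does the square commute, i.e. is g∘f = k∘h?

Along f;g (path 1):
  e0=[1,0,0] f~>[1,0,0] g~>[1,0]
  e1=[0,1,0] f~>[1,1,0] g~>[1,0]
  e2=[0,0,1] f~>[0,1,0] g~>[0,0]
  composite₁ = [1 1 0; 0 0 0]
Along h;k (path 2):
  e0=[1,0,0] h~>[1,1,0] k~>[0,0]
  e1=[0,1,0] h~>[1,1,1] k~>[0,0]
  e2=[0,0,1] h~>[1,0,1] k~>[1,0]
  composite₂ = [0 0 1; 0 0 0]
Equal? NO — does not commute

Answer: DOES NOT COMMUTE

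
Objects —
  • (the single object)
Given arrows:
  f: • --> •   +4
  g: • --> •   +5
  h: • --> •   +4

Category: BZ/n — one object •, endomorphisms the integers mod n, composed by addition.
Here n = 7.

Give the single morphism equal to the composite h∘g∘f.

  0 +4≡4 +5≡2 +4≡6  (mod 7)
result: +6

Answer: +6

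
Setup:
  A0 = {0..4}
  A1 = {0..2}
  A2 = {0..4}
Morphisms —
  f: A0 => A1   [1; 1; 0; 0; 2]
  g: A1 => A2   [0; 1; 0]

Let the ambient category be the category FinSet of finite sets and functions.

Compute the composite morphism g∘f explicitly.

Answer: [1; 1; 0; 0; 0]

Derivation:
  0 f=>1 g=>1
  1 f=>1 g=>1
  2 f=>0 g=>0
  3 f=>0 g=>0
  4 f=>2 g=>0
composite: [1; 1; 0; 0; 0]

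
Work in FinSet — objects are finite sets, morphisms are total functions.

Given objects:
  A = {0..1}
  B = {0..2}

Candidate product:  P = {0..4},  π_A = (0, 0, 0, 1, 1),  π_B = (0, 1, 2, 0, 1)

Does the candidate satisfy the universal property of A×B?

Answer: NOT A VALID PRODUCT — |P|=5 ≠ |A|·|B|=6

Trace:
|A|·|B| = 2·3 = 6;  |P| = 5
  → cardinalities differ; no bijection possible.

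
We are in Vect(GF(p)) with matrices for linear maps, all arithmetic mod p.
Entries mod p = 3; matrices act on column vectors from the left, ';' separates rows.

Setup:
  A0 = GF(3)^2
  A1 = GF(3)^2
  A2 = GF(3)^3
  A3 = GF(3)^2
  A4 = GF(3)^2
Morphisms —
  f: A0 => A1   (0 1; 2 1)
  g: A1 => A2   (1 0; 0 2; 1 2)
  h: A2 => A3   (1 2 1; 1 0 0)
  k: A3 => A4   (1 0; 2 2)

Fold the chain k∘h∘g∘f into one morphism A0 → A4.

  e0=(1,0) f=>(0,2) g=>(0,1,1) h=>(0,0) k=>(0,0)
  e1=(0,1) f=>(1,1) g=>(1,2,0) h=>(2,1) k=>(2,0)
composite: (0 2; 0 0)

Answer: (0 2; 0 0)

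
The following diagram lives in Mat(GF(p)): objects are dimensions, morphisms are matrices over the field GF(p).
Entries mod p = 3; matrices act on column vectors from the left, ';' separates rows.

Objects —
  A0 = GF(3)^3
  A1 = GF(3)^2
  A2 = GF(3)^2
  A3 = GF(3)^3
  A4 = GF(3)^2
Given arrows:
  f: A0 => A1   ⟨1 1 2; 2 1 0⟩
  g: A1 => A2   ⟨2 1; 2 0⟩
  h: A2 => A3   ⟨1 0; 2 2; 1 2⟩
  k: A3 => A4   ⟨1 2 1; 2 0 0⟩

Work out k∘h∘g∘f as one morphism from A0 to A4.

  e0=[1,0,0] f=>[1,2] g=>[1,2] h=>[1,0,2] k=>[0,2]
  e1=[0,1,0] f=>[1,1] g=>[0,2] h=>[0,1,1] k=>[0,0]
  e2=[0,0,1] f=>[2,0] g=>[1,1] h=>[1,1,0] k=>[0,2]
result: ⟨0 0 0; 2 0 2⟩

Answer: ⟨0 0 0; 2 0 2⟩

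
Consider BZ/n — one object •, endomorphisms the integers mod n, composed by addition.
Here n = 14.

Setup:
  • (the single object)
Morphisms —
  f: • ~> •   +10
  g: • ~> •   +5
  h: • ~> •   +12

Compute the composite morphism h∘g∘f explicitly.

  0 +10≡10 +5≡1 +12≡13  (mod 14)
result: +13

Answer: +13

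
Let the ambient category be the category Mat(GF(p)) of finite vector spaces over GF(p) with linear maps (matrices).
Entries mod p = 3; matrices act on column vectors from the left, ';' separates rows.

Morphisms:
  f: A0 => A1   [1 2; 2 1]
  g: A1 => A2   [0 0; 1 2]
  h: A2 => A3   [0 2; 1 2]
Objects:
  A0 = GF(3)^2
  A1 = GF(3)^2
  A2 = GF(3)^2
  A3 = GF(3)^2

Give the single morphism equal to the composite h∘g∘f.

  e0=[1,0] f=>[1,2] g=>[0,2] h=>[1,1]
  e1=[0,1] f=>[2,1] g=>[0,1] h=>[2,2]
result: [1 2; 1 2]

Answer: [1 2; 1 2]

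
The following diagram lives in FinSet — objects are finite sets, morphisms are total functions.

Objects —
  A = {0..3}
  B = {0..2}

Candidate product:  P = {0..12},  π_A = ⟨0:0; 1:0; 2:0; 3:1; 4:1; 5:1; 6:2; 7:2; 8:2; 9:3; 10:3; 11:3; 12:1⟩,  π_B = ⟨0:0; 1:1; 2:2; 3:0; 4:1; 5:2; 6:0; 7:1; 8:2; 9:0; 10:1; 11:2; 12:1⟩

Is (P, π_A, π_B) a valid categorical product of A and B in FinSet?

|A|·|B| = 4·3 = 12;  |P| = 13
  → cardinalities differ; no bijection possible.

Answer: NOT A VALID PRODUCT — |P|=13 ≠ |A|·|B|=12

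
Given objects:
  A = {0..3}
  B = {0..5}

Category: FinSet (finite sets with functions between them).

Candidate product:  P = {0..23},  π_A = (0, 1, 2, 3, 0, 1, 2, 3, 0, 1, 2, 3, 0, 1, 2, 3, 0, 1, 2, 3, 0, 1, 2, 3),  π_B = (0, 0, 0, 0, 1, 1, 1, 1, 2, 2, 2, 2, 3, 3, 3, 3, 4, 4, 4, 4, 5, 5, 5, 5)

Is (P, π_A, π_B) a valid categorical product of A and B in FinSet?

Answer: VALID PRODUCT

Derivation:
|A|·|B| = 4·6 = 24;  |P| = 24
Check the pairing map k ↦ (π_A(k), π_B(k)):
  0 : (0,0)
  1 : (1,0)
  2 : (2,0)
  3 : (3,0)
  4 : (0,1)
  5 : (1,1)
  6 : (2,1)
  7 : (3,1)
  8 : (0,2)
  9 : (1,2)
  10 : (2,2)
  11 : (3,2)
  12 : (0,3)
  13 : (1,3)
  14 : (2,3)
  15 : (3,3)
  16 : (0,4)
  17 : (1,4)
  18 : (2,4)
  19 : (3,4)
  20 : (0,5)
  21 : (1,5)
  22 : (2,5)
  23 : (3,5)
distinct pairs in image: 24 / 24 needed
  → bijection onto A×B; projections well-typed.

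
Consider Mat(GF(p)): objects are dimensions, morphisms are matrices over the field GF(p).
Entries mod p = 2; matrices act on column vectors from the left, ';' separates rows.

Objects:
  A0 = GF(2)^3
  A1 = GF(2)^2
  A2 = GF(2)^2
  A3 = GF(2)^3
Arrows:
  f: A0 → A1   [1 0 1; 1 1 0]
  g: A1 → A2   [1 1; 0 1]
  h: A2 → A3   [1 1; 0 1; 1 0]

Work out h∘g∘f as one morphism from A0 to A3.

  e0=⟨1,0,0⟩ f→⟨1,1⟩ g→⟨0,1⟩ h→⟨1,1,0⟩
  e1=⟨0,1,0⟩ f→⟨0,1⟩ g→⟨1,1⟩ h→⟨0,1,1⟩
  e2=⟨0,0,1⟩ f→⟨1,0⟩ g→⟨1,0⟩ h→⟨1,0,1⟩
result: [1 0 1; 1 1 0; 0 1 1]

Answer: [1 0 1; 1 1 0; 0 1 1]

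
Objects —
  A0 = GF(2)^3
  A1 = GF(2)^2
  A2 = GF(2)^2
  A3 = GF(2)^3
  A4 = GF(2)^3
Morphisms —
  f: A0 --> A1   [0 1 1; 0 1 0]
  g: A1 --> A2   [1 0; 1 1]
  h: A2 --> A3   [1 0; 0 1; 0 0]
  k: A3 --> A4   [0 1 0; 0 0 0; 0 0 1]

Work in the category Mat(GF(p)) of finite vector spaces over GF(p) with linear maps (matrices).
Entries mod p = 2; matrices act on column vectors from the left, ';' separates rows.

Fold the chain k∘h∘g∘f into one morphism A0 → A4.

  e0=(1,0,0) f-->(0,0) g-->(0,0) h-->(0,0,0) k-->(0,0,0)
  e1=(0,1,0) f-->(1,1) g-->(1,0) h-->(1,0,0) k-->(0,0,0)
  e2=(0,0,1) f-->(1,0) g-->(1,1) h-->(1,1,0) k-->(1,0,0)
result: [0 0 1; 0 0 0; 0 0 0]

Answer: [0 0 1; 0 0 0; 0 0 0]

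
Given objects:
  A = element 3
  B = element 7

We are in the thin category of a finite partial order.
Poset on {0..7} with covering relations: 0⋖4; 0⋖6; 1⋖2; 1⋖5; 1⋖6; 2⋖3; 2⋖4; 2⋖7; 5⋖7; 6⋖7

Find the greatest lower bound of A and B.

{x : x<=A ∧ x<=B} = {1,2}  (A=3, B=7)
  1 <= 2
  2 <= 2
glb = 2

Answer: A∧B = 2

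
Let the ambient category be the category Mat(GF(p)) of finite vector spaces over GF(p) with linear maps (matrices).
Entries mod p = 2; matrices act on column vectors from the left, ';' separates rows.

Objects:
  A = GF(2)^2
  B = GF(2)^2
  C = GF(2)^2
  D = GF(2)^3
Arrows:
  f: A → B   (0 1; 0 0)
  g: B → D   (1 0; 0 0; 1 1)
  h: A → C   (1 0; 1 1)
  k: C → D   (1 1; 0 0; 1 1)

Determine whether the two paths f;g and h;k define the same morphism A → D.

Answer: COMMUTES

Derivation:
1) trace f;g:
  e0=(1,0) f→(0,0) g→(0,0,0)
  e1=(0,1) f→(1,0) g→(1,0,1)
  result₁ = (0 1; 0 0; 0 1)
2) trace h;k:
  e0=(1,0) h→(1,1) k→(0,0,0)
  e1=(0,1) h→(0,1) k→(1,0,1)
  result₂ = (0 1; 0 0; 0 1)
Equal? same morphism ✓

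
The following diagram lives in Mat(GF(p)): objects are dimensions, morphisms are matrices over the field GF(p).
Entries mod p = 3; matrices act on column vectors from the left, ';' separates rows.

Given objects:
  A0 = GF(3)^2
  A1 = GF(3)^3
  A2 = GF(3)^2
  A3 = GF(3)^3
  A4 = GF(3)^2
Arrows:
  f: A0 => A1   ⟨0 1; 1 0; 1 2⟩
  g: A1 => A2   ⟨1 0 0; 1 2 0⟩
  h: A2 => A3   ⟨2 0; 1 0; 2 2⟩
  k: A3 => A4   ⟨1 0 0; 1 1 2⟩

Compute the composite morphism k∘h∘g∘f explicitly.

Answer: ⟨0 2; 2 2⟩

Work:
  e0=(1,0) f=>(0,1,1) g=>(0,2) h=>(0,0,1) k=>(0,2)
  e1=(0,1) f=>(1,0,2) g=>(1,1) h=>(2,1,1) k=>(2,2)
result: ⟨0 2; 2 2⟩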